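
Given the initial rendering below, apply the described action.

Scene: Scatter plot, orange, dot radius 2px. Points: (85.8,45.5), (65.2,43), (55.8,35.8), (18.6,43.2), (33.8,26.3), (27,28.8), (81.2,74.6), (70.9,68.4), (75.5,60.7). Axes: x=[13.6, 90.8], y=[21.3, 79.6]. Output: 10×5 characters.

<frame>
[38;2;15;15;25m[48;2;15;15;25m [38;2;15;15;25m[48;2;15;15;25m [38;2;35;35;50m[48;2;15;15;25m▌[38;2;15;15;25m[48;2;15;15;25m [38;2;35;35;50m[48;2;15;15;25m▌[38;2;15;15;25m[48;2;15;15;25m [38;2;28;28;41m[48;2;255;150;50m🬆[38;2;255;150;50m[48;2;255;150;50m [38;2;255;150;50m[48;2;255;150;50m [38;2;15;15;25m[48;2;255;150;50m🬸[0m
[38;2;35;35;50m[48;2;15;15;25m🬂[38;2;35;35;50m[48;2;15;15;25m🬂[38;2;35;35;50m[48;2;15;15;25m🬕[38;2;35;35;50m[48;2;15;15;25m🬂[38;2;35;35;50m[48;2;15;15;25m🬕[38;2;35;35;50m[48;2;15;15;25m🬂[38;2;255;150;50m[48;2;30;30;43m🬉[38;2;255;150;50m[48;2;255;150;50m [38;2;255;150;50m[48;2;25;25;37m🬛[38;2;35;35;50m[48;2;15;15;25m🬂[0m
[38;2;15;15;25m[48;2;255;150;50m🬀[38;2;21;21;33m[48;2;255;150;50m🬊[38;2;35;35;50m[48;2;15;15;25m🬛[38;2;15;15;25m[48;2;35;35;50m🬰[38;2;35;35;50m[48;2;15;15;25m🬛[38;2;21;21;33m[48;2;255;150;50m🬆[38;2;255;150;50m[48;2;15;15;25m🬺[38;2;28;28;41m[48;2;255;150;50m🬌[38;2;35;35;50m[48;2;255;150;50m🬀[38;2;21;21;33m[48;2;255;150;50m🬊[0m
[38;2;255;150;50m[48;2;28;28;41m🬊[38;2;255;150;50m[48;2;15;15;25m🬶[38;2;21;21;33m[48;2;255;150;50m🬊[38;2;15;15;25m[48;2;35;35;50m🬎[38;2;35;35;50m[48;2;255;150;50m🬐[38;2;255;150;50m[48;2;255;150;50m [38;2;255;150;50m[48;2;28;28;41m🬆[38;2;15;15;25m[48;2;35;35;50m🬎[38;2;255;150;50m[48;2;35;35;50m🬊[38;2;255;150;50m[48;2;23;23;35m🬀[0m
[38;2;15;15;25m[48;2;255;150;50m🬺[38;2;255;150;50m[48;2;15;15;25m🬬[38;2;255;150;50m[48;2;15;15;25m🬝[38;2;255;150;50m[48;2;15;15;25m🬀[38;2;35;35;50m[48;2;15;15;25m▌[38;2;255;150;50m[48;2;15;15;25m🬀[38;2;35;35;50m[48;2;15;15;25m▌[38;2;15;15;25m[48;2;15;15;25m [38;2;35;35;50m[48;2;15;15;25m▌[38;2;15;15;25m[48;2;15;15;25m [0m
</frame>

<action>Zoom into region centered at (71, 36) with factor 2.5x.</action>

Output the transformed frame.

<frame>
[38;2;15;15;25m[48;2;15;15;25m [38;2;15;15;25m[48;2;255;150;50m🬝[38;2;35;35;50m[48;2;255;150;50m🬀[38;2;15;15;25m[48;2;255;150;50m🬊[38;2;35;35;50m[48;2;15;15;25m▌[38;2;15;15;25m[48;2;15;15;25m [38;2;35;35;50m[48;2;15;15;25m▌[38;2;15;15;25m[48;2;15;15;25m [38;2;35;35;50m[48;2;255;150;50m🬐[38;2;255;150;50m[48;2;255;150;50m [0m
[38;2;23;23;35m[48;2;255;150;50m🬬[38;2;35;35;50m[48;2;15;15;25m🬂[38;2;255;150;50m[48;2;28;28;41m🬊[38;2;255;150;50m[48;2;19;19;30m🬀[38;2;35;35;50m[48;2;15;15;25m🬕[38;2;35;35;50m[48;2;15;15;25m🬂[38;2;35;35;50m[48;2;15;15;25m🬕[38;2;35;35;50m[48;2;15;15;25m🬂[38;2;35;35;50m[48;2;15;15;25m🬕[38;2;255;150;50m[48;2;19;19;30m🬀[0m
[38;2;255;150;50m[48;2;255;150;50m [38;2;19;19;30m[48;2;255;150;50m🬸[38;2;35;35;50m[48;2;15;15;25m🬛[38;2;15;15;25m[48;2;35;35;50m🬰[38;2;35;35;50m[48;2;15;15;25m🬛[38;2;15;15;25m[48;2;35;35;50m🬰[38;2;35;35;50m[48;2;15;15;25m🬛[38;2;15;15;25m[48;2;35;35;50m🬰[38;2;35;35;50m[48;2;15;15;25m🬛[38;2;15;15;25m[48;2;35;35;50m🬰[0m
[38;2;255;150;50m[48;2;23;23;35m🬀[38;2;15;15;25m[48;2;35;35;50m🬎[38;2;35;35;50m[48;2;15;15;25m🬲[38;2;15;15;25m[48;2;35;35;50m🬎[38;2;35;35;50m[48;2;15;15;25m🬲[38;2;15;15;25m[48;2;35;35;50m🬎[38;2;35;35;50m[48;2;15;15;25m🬲[38;2;15;15;25m[48;2;35;35;50m🬎[38;2;35;35;50m[48;2;15;15;25m🬲[38;2;15;15;25m[48;2;35;35;50m🬎[0m
[38;2;15;15;25m[48;2;15;15;25m [38;2;15;15;25m[48;2;15;15;25m [38;2;35;35;50m[48;2;15;15;25m▌[38;2;15;15;25m[48;2;15;15;25m [38;2;35;35;50m[48;2;15;15;25m▌[38;2;15;15;25m[48;2;15;15;25m [38;2;35;35;50m[48;2;15;15;25m▌[38;2;15;15;25m[48;2;15;15;25m [38;2;35;35;50m[48;2;15;15;25m▌[38;2;15;15;25m[48;2;15;15;25m [0m
</frame>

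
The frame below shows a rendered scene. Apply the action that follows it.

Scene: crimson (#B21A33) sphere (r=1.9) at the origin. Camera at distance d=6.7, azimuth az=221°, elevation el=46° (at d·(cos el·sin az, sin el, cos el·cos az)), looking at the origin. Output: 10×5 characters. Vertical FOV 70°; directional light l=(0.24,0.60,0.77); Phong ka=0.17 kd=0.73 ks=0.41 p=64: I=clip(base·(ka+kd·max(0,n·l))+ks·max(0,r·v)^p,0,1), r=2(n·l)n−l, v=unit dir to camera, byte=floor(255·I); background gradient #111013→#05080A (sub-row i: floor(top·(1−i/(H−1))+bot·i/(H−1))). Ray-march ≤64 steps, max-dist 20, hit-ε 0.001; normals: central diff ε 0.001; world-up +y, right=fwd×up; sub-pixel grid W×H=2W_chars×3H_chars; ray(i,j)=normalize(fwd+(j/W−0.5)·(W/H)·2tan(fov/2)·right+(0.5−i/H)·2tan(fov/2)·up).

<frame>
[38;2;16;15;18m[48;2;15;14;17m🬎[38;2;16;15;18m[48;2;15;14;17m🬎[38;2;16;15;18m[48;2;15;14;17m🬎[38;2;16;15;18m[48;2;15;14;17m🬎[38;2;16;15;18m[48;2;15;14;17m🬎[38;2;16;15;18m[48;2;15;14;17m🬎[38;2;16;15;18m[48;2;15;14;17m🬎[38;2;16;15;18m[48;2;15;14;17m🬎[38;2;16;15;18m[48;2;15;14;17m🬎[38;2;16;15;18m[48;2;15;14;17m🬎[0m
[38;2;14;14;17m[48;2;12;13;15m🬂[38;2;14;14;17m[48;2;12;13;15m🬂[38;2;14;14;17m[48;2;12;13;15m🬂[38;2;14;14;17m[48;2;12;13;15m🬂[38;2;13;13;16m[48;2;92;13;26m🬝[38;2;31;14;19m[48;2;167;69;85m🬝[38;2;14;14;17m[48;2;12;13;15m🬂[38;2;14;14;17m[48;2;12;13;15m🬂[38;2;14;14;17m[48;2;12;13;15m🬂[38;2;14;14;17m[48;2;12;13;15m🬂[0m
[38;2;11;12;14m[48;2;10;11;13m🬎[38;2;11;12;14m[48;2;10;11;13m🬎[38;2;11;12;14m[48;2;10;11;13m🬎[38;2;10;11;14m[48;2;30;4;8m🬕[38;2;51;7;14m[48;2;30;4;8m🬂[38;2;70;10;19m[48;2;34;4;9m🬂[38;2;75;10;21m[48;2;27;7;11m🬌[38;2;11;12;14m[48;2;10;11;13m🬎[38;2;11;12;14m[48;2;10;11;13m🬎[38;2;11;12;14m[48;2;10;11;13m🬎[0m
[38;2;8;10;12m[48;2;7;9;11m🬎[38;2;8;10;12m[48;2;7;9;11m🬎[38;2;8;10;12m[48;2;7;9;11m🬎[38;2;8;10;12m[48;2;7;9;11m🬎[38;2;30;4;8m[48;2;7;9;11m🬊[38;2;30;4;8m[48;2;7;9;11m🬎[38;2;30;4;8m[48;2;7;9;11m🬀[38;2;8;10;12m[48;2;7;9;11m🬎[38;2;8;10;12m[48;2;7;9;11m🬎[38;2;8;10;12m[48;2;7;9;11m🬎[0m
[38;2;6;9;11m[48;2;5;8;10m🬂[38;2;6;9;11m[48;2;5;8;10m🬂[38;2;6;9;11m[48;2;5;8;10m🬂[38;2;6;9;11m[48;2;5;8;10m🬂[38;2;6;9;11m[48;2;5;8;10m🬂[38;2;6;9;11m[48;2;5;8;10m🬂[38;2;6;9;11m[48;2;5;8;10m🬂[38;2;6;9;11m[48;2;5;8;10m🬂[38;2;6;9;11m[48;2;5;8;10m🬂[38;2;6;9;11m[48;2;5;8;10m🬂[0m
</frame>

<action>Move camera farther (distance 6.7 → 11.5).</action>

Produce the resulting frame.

<frame>
[38;2;16;15;18m[48;2;15;14;17m🬎[38;2;16;15;18m[48;2;15;14;17m🬎[38;2;16;15;18m[48;2;15;14;17m🬎[38;2;16;15;18m[48;2;15;14;17m🬎[38;2;16;15;18m[48;2;15;14;17m🬎[38;2;16;15;18m[48;2;15;14;17m🬎[38;2;16;15;18m[48;2;15;14;17m🬎[38;2;16;15;18m[48;2;15;14;17m🬎[38;2;16;15;18m[48;2;15;14;17m🬎[38;2;16;15;18m[48;2;15;14;17m🬎[0m
[38;2;14;14;17m[48;2;12;13;15m🬂[38;2;14;14;17m[48;2;12;13;15m🬂[38;2;14;14;17m[48;2;12;13;15m🬂[38;2;14;14;17m[48;2;12;13;15m🬂[38;2;14;14;17m[48;2;12;13;15m🬂[38;2;14;14;17m[48;2;12;13;15m🬂[38;2;14;14;17m[48;2;12;13;15m🬂[38;2;14;14;17m[48;2;12;13;15m🬂[38;2;14;14;17m[48;2;12;13;15m🬂[38;2;14;14;17m[48;2;12;13;15m🬂[0m
[38;2;11;12;14m[48;2;10;11;13m🬎[38;2;11;12;14m[48;2;10;11;13m🬎[38;2;11;12;14m[48;2;10;11;13m🬎[38;2;11;12;14m[48;2;10;11;13m🬎[38;2;10;11;14m[48;2;30;4;8m🬕[38;2;94;14;27m[48;2;30;6;11m🬈[38;2;11;12;14m[48;2;10;11;13m🬎[38;2;11;12;14m[48;2;10;11;13m🬎[38;2;11;12;14m[48;2;10;11;13m🬎[38;2;11;12;14m[48;2;10;11;13m🬎[0m
[38;2;8;10;12m[48;2;7;9;11m🬎[38;2;8;10;12m[48;2;7;9;11m🬎[38;2;8;10;12m[48;2;7;9;11m🬎[38;2;8;10;12m[48;2;7;9;11m🬎[38;2;8;10;12m[48;2;7;9;11m🬎[38;2;30;4;8m[48;2;7;9;11m🬀[38;2;8;10;12m[48;2;7;9;11m🬎[38;2;8;10;12m[48;2;7;9;11m🬎[38;2;8;10;12m[48;2;7;9;11m🬎[38;2;8;10;12m[48;2;7;9;11m🬎[0m
[38;2;6;9;11m[48;2;5;8;10m🬂[38;2;6;9;11m[48;2;5;8;10m🬂[38;2;6;9;11m[48;2;5;8;10m🬂[38;2;6;9;11m[48;2;5;8;10m🬂[38;2;6;9;11m[48;2;5;8;10m🬂[38;2;6;9;11m[48;2;5;8;10m🬂[38;2;6;9;11m[48;2;5;8;10m🬂[38;2;6;9;11m[48;2;5;8;10m🬂[38;2;6;9;11m[48;2;5;8;10m🬂[38;2;6;9;11m[48;2;5;8;10m🬂[0m
</frame>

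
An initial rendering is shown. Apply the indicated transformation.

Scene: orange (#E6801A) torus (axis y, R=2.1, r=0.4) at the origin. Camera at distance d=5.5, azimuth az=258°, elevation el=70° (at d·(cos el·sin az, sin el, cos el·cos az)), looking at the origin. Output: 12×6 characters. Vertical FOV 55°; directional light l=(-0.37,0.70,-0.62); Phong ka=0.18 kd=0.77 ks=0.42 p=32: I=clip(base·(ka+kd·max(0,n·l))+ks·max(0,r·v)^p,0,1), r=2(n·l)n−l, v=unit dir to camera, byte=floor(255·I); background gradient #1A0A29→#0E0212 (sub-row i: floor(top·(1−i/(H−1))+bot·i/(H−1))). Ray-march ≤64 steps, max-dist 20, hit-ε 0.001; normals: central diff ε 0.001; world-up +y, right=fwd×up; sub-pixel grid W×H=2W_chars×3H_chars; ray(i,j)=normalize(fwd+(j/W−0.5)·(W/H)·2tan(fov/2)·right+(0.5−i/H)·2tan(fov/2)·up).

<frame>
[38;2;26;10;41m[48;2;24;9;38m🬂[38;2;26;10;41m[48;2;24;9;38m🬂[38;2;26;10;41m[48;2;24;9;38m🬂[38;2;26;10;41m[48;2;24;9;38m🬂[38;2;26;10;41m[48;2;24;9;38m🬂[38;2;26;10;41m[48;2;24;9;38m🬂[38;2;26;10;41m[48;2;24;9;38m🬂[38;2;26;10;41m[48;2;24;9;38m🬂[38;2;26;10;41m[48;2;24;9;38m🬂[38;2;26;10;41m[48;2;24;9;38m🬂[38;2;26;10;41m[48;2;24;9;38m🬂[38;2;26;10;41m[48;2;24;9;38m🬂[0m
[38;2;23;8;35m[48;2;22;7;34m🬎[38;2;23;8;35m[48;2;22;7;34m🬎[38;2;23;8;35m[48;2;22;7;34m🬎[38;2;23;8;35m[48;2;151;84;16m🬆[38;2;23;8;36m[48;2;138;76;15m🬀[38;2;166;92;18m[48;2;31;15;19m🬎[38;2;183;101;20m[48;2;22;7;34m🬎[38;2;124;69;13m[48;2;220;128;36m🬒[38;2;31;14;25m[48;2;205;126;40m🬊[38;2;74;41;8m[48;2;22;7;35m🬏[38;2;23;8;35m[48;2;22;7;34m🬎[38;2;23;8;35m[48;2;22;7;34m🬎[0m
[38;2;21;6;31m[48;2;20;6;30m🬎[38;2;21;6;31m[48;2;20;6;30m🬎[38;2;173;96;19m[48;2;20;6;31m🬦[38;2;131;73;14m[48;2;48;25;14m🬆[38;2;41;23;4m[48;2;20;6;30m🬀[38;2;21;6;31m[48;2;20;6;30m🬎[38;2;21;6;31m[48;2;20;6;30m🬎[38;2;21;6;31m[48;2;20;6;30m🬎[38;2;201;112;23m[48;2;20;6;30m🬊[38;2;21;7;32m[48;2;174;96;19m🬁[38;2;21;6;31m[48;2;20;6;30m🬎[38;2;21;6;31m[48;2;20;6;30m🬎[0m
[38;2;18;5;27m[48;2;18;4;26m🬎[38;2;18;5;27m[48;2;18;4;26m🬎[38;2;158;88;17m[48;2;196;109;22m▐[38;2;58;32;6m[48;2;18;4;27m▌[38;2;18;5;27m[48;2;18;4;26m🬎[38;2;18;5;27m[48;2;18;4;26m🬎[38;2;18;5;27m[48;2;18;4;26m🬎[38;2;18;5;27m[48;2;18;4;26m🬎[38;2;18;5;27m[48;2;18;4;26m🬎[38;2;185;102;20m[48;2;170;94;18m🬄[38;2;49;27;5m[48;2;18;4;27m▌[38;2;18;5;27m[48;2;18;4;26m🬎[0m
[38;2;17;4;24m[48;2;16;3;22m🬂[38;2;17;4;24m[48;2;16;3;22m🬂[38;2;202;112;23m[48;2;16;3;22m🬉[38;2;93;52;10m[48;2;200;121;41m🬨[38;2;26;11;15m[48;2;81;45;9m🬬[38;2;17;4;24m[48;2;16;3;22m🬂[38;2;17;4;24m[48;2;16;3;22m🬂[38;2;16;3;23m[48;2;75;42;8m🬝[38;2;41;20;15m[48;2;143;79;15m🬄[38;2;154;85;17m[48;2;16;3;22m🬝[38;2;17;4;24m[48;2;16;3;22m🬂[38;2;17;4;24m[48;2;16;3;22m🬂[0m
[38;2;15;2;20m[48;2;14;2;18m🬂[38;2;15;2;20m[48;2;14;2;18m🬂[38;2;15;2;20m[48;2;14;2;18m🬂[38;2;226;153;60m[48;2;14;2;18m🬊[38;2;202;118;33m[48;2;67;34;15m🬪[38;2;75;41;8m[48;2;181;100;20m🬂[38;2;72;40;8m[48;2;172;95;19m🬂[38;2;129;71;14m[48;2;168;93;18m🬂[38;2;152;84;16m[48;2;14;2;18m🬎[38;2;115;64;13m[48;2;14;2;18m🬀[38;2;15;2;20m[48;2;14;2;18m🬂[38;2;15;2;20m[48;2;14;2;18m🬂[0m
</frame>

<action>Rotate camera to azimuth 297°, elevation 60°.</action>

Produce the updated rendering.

<frame>
[38;2;26;10;41m[48;2;24;9;38m🬂[38;2;26;10;41m[48;2;24;9;38m🬂[38;2;26;10;41m[48;2;24;9;38m🬂[38;2;26;10;41m[48;2;24;9;38m🬂[38;2;26;10;41m[48;2;24;9;38m🬂[38;2;26;10;41m[48;2;24;9;38m🬂[38;2;26;10;41m[48;2;24;9;38m🬂[38;2;26;10;41m[48;2;24;9;38m🬂[38;2;26;10;41m[48;2;24;9;38m🬂[38;2;26;10;41m[48;2;24;9;38m🬂[38;2;26;10;41m[48;2;24;9;38m🬂[38;2;26;10;41m[48;2;24;9;38m🬂[0m
[38;2;23;8;35m[48;2;22;7;34m🬎[38;2;23;8;35m[48;2;22;7;34m🬎[38;2;23;8;35m[48;2;22;7;34m🬎[38;2;22;7;35m[48;2;174;97;19m🬝[38;2;34;15;28m[48;2;138;76;15m🬥[38;2;32;15;20m[48;2;139;77;15m🬰[38;2;45;23;21m[48;2;155;86;17m🬰[38;2;23;8;36m[48;2;167;93;19m🬂[38;2;23;8;35m[48;2;176;98;21m🬎[38;2;23;8;35m[48;2;22;7;34m🬎[38;2;23;8;35m[48;2;22;7;34m🬎[38;2;23;8;35m[48;2;22;7;34m🬎[0m
[38;2;21;6;31m[48;2;20;6;30m🬎[38;2;21;6;31m[48;2;20;6;30m🬎[38;2;186;103;21m[48;2;20;6;31m🬦[38;2;143;79;15m[48;2;58;32;6m🬄[38;2;41;23;4m[48;2;20;6;30m🬂[38;2;21;6;31m[48;2;20;6;30m🬎[38;2;21;6;31m[48;2;20;6;30m🬎[38;2;84;46;9m[48;2;20;6;30m🬁[38;2;199;115;30m[48;2;20;6;30m🬨[38;2;62;32;21m[48;2;183;102;21m🬉[38;2;21;6;31m[48;2;20;6;30m🬎[38;2;21;6;31m[48;2;20;6;30m🬎[0m
[38;2;18;5;27m[48;2;18;4;26m🬎[38;2;18;5;27m[48;2;18;4;26m🬎[38;2;216;120;24m[48;2;154;86;17m▌[38;2;51;28;5m[48;2;18;4;27m▌[38;2;18;5;27m[48;2;18;4;26m🬎[38;2;18;5;27m[48;2;18;4;26m🬎[38;2;18;5;27m[48;2;18;4;26m🬎[38;2;18;5;27m[48;2;18;4;26m🬎[38;2;18;5;27m[48;2;18;4;26m🬎[38;2;212;118;23m[48;2;174;96;19m▌[38;2;46;25;4m[48;2;18;4;27m▌[38;2;18;5;27m[48;2;18;4;26m🬎[0m
[38;2;17;4;24m[48;2;16;3;22m🬂[38;2;17;4;24m[48;2;16;3;22m🬂[38;2;216;131;45m[48;2;16;3;23m▐[38;2;118;66;13m[48;2;255;177;92m🬬[38;2;22;8;18m[48;2;105;58;11m🬎[38;2;17;4;24m[48;2;16;3;22m🬂[38;2;17;4;24m[48;2;16;3;22m🬂[38;2;16;3;23m[48;2;161;89;18m🬝[38;2;17;4;24m[48;2;174;97;19m🬀[38;2;156;86;17m[48;2;71;39;7m🬕[38;2;17;4;24m[48;2;16;3;22m🬂[38;2;17;4;24m[48;2;16;3;22m🬂[0m
[38;2;15;2;20m[48;2;14;2;18m🬂[38;2;15;2;20m[48;2;14;2;18m🬂[38;2;15;2;20m[48;2;14;2;18m🬂[38;2;182;103;23m[48;2;14;2;18m🬊[38;2;165;91;18m[48;2;14;2;18m🬬[38;2;146;81;16m[48;2;168;93;18m🬰[38;2;161;89;17m[48;2;140;78;15m🬍[38;2;158;88;17m[48;2;96;53;10m🬎[38;2;133;74;14m[48;2;27;11;14m🬆[38;2;61;34;7m[48;2;14;2;18m🬀[38;2;15;2;20m[48;2;14;2;18m🬂[38;2;15;2;20m[48;2;14;2;18m🬂[0m
</frame>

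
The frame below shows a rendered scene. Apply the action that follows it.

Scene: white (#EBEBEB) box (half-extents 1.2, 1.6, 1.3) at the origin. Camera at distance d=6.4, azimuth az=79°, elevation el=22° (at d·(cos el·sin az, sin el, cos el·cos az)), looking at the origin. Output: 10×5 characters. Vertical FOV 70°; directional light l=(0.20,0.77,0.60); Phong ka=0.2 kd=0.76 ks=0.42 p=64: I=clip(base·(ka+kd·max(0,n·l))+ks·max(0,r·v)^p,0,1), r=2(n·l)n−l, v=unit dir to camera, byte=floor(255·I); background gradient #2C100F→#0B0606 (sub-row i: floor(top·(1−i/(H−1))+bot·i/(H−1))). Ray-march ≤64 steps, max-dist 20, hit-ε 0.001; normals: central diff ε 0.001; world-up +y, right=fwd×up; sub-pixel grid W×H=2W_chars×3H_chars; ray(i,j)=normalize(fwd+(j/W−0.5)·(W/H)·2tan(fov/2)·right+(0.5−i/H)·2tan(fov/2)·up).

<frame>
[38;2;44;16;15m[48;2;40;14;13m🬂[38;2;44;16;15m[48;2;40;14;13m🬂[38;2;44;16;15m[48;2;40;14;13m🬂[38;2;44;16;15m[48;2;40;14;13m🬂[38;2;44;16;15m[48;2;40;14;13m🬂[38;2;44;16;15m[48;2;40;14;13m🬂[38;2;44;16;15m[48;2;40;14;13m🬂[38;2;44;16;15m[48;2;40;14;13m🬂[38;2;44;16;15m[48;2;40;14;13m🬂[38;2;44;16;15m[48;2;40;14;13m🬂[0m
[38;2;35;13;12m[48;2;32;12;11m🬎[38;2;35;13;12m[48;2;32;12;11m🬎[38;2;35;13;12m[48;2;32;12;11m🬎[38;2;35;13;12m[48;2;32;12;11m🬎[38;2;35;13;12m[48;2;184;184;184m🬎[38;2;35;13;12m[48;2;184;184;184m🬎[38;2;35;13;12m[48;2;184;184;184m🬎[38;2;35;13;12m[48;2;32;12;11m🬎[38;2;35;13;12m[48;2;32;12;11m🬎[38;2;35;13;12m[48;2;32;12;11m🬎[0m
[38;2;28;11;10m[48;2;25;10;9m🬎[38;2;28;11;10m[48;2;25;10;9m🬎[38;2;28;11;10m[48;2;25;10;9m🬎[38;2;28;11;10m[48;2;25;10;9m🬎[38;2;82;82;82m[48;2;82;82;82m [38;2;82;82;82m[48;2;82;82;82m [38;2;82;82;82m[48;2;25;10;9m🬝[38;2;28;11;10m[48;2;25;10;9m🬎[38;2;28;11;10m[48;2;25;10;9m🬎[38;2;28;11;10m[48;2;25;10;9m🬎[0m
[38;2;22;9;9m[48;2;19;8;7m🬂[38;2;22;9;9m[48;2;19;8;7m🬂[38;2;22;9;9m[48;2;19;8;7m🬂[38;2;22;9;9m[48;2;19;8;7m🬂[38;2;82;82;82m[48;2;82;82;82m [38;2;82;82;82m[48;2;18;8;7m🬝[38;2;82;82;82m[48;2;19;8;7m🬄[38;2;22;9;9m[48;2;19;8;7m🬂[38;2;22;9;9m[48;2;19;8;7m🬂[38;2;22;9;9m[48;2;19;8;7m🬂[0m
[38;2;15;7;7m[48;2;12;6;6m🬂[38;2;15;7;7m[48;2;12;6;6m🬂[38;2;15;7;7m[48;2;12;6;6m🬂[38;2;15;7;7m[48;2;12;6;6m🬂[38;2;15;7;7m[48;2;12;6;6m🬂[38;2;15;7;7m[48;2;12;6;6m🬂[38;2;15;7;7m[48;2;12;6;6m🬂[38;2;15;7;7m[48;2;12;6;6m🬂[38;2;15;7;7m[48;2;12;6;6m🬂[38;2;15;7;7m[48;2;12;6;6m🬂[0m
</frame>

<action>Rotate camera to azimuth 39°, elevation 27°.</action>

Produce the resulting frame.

<frame>
[38;2;44;16;15m[48;2;40;14;13m🬂[38;2;44;16;15m[48;2;40;14;13m🬂[38;2;44;16;15m[48;2;40;14;13m🬂[38;2;44;16;15m[48;2;40;14;13m🬂[38;2;44;16;15m[48;2;40;14;13m🬂[38;2;44;16;15m[48;2;40;14;13m🬂[38;2;44;16;15m[48;2;40;14;13m🬂[38;2;44;16;15m[48;2;40;14;13m🬂[38;2;44;16;15m[48;2;40;14;13m🬂[38;2;44;16;15m[48;2;40;14;13m🬂[0m
[38;2;35;13;12m[48;2;32;12;11m🬎[38;2;35;13;12m[48;2;32;12;11m🬎[38;2;35;13;12m[48;2;32;12;11m🬎[38;2;34;12;12m[48;2;184;184;184m🬝[38;2;35;13;12m[48;2;184;184;184m🬎[38;2;35;13;12m[48;2;184;184;184m🬎[38;2;44;26;26m[48;2;184;184;184m🬬[38;2;35;13;12m[48;2;32;12;11m🬎[38;2;35;13;12m[48;2;32;12;11m🬎[38;2;35;13;12m[48;2;32;12;11m🬎[0m
[38;2;28;11;10m[48;2;25;10;9m🬎[38;2;28;11;10m[48;2;25;10;9m🬎[38;2;28;11;10m[48;2;25;10;9m🬎[38;2;154;154;154m[48;2;26;10;9m🬉[38;2;154;154;154m[48;2;154;154;154m [38;2;154;154;154m[48;2;82;82;82m▌[38;2;82;82;82m[48;2;26;10;9m🬕[38;2;28;11;10m[48;2;25;10;9m🬎[38;2;28;11;10m[48;2;25;10;9m🬎[38;2;28;11;10m[48;2;25;10;9m🬎[0m
[38;2;22;9;9m[48;2;19;8;7m🬂[38;2;22;9;9m[48;2;19;8;7m🬂[38;2;22;9;9m[48;2;19;8;7m🬂[38;2;22;9;9m[48;2;19;8;7m🬂[38;2;154;154;154m[48;2;18;8;7m🬬[38;2;154;154;154m[48;2;60;57;57m▌[38;2;82;82;82m[48;2;19;8;7m🬀[38;2;22;9;9m[48;2;19;8;7m🬂[38;2;22;9;9m[48;2;19;8;7m🬂[38;2;22;9;9m[48;2;19;8;7m🬂[0m
[38;2;15;7;7m[48;2;12;6;6m🬂[38;2;15;7;7m[48;2;12;6;6m🬂[38;2;15;7;7m[48;2;12;6;6m🬂[38;2;15;7;7m[48;2;12;6;6m🬂[38;2;15;7;7m[48;2;12;6;6m🬂[38;2;15;7;7m[48;2;12;6;6m🬂[38;2;15;7;7m[48;2;12;6;6m🬂[38;2;15;7;7m[48;2;12;6;6m🬂[38;2;15;7;7m[48;2;12;6;6m🬂[38;2;15;7;7m[48;2;12;6;6m🬂[0m
</frame>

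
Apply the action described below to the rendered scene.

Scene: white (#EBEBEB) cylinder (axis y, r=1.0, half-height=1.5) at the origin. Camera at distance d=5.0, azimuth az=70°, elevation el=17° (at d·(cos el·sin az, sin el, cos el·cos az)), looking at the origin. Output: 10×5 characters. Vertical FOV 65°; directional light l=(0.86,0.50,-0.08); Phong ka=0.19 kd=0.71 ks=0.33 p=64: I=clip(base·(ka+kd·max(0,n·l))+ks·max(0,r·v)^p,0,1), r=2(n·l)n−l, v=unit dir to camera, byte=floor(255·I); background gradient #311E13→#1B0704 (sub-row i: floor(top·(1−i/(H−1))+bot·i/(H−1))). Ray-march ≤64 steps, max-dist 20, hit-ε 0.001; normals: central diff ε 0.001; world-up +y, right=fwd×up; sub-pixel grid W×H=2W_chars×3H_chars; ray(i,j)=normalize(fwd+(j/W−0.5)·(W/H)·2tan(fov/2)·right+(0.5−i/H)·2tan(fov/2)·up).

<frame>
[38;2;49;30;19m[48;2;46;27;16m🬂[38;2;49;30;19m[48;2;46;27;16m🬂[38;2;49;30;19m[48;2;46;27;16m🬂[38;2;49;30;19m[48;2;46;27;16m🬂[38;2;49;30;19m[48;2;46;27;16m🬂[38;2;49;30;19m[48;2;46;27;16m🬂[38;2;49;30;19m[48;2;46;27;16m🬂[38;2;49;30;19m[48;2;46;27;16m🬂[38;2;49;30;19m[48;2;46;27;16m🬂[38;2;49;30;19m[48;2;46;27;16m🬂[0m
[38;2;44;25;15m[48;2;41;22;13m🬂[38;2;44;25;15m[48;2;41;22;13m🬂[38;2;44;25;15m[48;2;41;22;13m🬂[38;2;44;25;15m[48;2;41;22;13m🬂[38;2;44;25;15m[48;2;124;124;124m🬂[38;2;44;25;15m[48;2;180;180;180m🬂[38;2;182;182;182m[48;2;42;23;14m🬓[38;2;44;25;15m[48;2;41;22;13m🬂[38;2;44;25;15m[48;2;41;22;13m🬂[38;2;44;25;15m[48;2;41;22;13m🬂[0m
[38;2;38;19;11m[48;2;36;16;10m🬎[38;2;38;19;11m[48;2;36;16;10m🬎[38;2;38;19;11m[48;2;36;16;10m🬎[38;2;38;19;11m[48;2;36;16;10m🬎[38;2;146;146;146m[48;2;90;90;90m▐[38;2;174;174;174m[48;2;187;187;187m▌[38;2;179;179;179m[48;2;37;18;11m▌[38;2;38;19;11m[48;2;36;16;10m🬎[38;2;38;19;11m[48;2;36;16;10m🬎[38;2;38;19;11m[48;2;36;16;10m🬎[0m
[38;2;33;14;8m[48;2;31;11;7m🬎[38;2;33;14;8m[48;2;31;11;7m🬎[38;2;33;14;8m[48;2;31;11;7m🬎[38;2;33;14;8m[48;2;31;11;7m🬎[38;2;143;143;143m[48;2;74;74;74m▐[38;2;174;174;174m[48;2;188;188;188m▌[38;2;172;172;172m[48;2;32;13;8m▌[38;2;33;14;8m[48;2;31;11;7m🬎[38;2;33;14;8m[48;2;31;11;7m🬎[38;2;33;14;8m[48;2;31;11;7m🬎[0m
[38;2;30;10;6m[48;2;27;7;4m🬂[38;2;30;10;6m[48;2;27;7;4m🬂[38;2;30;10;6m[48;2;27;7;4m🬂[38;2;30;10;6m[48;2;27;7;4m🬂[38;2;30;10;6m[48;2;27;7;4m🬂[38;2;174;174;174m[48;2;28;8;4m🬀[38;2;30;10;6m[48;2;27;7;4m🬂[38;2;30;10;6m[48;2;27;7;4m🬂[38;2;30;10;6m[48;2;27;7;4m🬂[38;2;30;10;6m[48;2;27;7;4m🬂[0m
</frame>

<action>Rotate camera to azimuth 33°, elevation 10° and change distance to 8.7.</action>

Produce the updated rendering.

<frame>
[38;2;49;30;19m[48;2;46;27;16m🬂[38;2;49;30;19m[48;2;46;27;16m🬂[38;2;49;30;19m[48;2;46;27;16m🬂[38;2;49;30;19m[48;2;46;27;16m🬂[38;2;49;30;19m[48;2;46;27;16m🬂[38;2;49;30;19m[48;2;46;27;16m🬂[38;2;49;30;19m[48;2;46;27;16m🬂[38;2;49;30;19m[48;2;46;27;16m🬂[38;2;49;30;19m[48;2;46;27;16m🬂[38;2;49;30;19m[48;2;46;27;16m🬂[0m
[38;2;44;25;15m[48;2;41;22;13m🬂[38;2;44;25;15m[48;2;41;22;13m🬂[38;2;44;25;15m[48;2;41;22;13m🬂[38;2;44;25;15m[48;2;41;22;13m🬂[38;2;44;25;15m[48;2;41;22;13m🬂[38;2;44;25;15m[48;2;41;22;13m🬂[38;2;44;25;15m[48;2;41;22;13m🬂[38;2;44;25;15m[48;2;41;22;13m🬂[38;2;44;25;15m[48;2;41;22;13m🬂[38;2;44;25;15m[48;2;41;22;13m🬂[0m
[38;2;38;19;11m[48;2;36;16;10m🬎[38;2;38;19;11m[48;2;36;16;10m🬎[38;2;38;19;11m[48;2;36;16;10m🬎[38;2;38;19;11m[48;2;36;16;10m🬎[38;2;44;44;44m[48;2;37;18;11m▐[38;2;111;111;111m[48;2;179;179;179m▌[38;2;38;19;11m[48;2;36;16;10m🬎[38;2;38;19;11m[48;2;36;16;10m🬎[38;2;38;19;11m[48;2;36;16;10m🬎[38;2;38;19;11m[48;2;36;16;10m🬎[0m
[38;2;33;14;8m[48;2;31;11;7m🬎[38;2;33;14;8m[48;2;31;11;7m🬎[38;2;33;14;8m[48;2;31;11;7m🬎[38;2;33;14;8m[48;2;31;11;7m🬎[38;2;44;44;44m[48;2;32;12;7m🬁[38;2;146;146;146m[48;2;32;12;7m🬂[38;2;33;14;8m[48;2;31;11;7m🬎[38;2;33;14;8m[48;2;31;11;7m🬎[38;2;33;14;8m[48;2;31;11;7m🬎[38;2;33;14;8m[48;2;31;11;7m🬎[0m
[38;2;30;10;6m[48;2;27;7;4m🬂[38;2;30;10;6m[48;2;27;7;4m🬂[38;2;30;10;6m[48;2;27;7;4m🬂[38;2;30;10;6m[48;2;27;7;4m🬂[38;2;30;10;6m[48;2;27;7;4m🬂[38;2;30;10;6m[48;2;27;7;4m🬂[38;2;30;10;6m[48;2;27;7;4m🬂[38;2;30;10;6m[48;2;27;7;4m🬂[38;2;30;10;6m[48;2;27;7;4m🬂[38;2;30;10;6m[48;2;27;7;4m🬂[0m
</frame>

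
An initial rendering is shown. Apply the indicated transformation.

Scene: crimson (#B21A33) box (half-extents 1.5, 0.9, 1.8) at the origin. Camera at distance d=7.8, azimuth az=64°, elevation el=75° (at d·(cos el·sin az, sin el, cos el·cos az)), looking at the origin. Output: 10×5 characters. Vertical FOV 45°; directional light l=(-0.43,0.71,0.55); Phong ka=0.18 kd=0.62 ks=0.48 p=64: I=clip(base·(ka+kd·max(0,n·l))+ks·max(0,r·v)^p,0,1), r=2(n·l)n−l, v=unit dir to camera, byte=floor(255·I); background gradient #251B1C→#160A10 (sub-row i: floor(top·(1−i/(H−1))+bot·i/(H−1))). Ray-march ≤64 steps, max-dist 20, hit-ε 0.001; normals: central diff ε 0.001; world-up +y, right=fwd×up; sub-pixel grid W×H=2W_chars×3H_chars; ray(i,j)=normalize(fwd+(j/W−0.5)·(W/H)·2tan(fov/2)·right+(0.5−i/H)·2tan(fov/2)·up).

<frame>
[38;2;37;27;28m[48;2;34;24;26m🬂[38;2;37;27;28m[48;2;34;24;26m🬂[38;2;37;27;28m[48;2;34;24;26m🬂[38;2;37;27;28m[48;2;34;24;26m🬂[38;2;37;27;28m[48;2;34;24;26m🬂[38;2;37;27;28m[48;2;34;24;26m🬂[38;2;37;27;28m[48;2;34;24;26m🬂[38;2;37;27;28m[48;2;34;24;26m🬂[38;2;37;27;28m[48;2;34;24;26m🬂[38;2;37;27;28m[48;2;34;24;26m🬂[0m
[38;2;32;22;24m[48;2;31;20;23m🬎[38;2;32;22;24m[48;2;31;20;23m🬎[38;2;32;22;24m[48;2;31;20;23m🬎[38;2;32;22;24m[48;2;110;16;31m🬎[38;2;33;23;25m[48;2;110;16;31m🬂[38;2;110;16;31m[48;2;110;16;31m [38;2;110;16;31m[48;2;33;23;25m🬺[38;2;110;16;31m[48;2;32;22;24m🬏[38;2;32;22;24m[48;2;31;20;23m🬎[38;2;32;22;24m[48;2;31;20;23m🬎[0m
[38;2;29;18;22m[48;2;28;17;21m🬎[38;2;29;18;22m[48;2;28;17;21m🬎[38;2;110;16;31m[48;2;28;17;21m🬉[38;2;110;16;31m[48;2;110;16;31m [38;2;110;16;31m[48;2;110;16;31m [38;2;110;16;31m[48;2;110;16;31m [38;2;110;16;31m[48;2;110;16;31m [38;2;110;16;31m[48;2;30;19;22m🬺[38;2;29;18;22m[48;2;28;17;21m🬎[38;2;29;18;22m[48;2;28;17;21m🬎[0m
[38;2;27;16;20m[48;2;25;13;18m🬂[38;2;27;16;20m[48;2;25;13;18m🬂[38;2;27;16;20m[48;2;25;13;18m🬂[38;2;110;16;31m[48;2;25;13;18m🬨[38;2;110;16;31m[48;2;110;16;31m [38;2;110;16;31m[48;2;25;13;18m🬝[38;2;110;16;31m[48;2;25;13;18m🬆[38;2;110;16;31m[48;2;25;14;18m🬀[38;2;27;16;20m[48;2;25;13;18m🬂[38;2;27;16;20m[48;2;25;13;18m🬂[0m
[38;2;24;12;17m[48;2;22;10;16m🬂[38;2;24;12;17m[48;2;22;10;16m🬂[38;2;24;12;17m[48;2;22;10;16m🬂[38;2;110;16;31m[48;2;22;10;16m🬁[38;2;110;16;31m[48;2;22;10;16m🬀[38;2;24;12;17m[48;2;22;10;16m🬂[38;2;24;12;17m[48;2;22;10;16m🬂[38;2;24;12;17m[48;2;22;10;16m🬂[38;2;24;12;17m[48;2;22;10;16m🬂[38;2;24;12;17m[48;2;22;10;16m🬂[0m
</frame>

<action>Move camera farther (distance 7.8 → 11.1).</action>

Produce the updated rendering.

<frame>
[38;2;37;27;28m[48;2;34;24;26m🬂[38;2;37;27;28m[48;2;34;24;26m🬂[38;2;37;27;28m[48;2;34;24;26m🬂[38;2;37;27;28m[48;2;34;24;26m🬂[38;2;37;27;28m[48;2;34;24;26m🬂[38;2;37;27;28m[48;2;34;24;26m🬂[38;2;37;27;28m[48;2;34;24;26m🬂[38;2;37;27;28m[48;2;34;24;26m🬂[38;2;37;27;28m[48;2;34;24;26m🬂[38;2;37;27;28m[48;2;34;24;26m🬂[0m
[38;2;32;22;24m[48;2;31;20;23m🬎[38;2;32;22;24m[48;2;31;20;23m🬎[38;2;32;22;24m[48;2;31;20;23m🬎[38;2;32;22;24m[48;2;31;20;23m🬎[38;2;32;22;24m[48;2;110;16;31m🬝[38;2;32;22;24m[48;2;110;16;31m🬆[38;2;110;16;31m[48;2;32;22;24m🬏[38;2;32;22;24m[48;2;31;20;23m🬎[38;2;32;22;24m[48;2;31;20;23m🬎[38;2;32;22;24m[48;2;31;20;23m🬎[0m
[38;2;29;18;22m[48;2;28;17;21m🬎[38;2;29;18;22m[48;2;28;17;21m🬎[38;2;29;18;22m[48;2;28;17;21m🬎[38;2;110;16;31m[48;2;29;18;21m▐[38;2;110;16;31m[48;2;110;16;31m [38;2;110;16;31m[48;2;110;16;31m [38;2;110;16;31m[48;2;30;19;22m🬺[38;2;110;16;31m[48;2;29;18;21m🬏[38;2;29;18;22m[48;2;28;17;21m🬎[38;2;29;18;22m[48;2;28;17;21m🬎[0m
[38;2;27;16;20m[48;2;25;13;18m🬂[38;2;27;16;20m[48;2;25;13;18m🬂[38;2;27;16;20m[48;2;25;13;18m🬂[38;2;27;16;20m[48;2;25;13;18m🬂[38;2;110;16;31m[48;2;25;13;18m🬎[38;2;110;16;31m[48;2;25;13;18m🬆[38;2;110;16;31m[48;2;25;14;18m🬀[38;2;27;16;20m[48;2;25;13;18m🬂[38;2;27;16;20m[48;2;25;13;18m🬂[38;2;27;16;20m[48;2;25;13;18m🬂[0m
[38;2;24;12;17m[48;2;22;10;16m🬂[38;2;24;12;17m[48;2;22;10;16m🬂[38;2;24;12;17m[48;2;22;10;16m🬂[38;2;24;12;17m[48;2;22;10;16m🬂[38;2;24;12;17m[48;2;22;10;16m🬂[38;2;24;12;17m[48;2;22;10;16m🬂[38;2;24;12;17m[48;2;22;10;16m🬂[38;2;24;12;17m[48;2;22;10;16m🬂[38;2;24;12;17m[48;2;22;10;16m🬂[38;2;24;12;17m[48;2;22;10;16m🬂[0m
</frame>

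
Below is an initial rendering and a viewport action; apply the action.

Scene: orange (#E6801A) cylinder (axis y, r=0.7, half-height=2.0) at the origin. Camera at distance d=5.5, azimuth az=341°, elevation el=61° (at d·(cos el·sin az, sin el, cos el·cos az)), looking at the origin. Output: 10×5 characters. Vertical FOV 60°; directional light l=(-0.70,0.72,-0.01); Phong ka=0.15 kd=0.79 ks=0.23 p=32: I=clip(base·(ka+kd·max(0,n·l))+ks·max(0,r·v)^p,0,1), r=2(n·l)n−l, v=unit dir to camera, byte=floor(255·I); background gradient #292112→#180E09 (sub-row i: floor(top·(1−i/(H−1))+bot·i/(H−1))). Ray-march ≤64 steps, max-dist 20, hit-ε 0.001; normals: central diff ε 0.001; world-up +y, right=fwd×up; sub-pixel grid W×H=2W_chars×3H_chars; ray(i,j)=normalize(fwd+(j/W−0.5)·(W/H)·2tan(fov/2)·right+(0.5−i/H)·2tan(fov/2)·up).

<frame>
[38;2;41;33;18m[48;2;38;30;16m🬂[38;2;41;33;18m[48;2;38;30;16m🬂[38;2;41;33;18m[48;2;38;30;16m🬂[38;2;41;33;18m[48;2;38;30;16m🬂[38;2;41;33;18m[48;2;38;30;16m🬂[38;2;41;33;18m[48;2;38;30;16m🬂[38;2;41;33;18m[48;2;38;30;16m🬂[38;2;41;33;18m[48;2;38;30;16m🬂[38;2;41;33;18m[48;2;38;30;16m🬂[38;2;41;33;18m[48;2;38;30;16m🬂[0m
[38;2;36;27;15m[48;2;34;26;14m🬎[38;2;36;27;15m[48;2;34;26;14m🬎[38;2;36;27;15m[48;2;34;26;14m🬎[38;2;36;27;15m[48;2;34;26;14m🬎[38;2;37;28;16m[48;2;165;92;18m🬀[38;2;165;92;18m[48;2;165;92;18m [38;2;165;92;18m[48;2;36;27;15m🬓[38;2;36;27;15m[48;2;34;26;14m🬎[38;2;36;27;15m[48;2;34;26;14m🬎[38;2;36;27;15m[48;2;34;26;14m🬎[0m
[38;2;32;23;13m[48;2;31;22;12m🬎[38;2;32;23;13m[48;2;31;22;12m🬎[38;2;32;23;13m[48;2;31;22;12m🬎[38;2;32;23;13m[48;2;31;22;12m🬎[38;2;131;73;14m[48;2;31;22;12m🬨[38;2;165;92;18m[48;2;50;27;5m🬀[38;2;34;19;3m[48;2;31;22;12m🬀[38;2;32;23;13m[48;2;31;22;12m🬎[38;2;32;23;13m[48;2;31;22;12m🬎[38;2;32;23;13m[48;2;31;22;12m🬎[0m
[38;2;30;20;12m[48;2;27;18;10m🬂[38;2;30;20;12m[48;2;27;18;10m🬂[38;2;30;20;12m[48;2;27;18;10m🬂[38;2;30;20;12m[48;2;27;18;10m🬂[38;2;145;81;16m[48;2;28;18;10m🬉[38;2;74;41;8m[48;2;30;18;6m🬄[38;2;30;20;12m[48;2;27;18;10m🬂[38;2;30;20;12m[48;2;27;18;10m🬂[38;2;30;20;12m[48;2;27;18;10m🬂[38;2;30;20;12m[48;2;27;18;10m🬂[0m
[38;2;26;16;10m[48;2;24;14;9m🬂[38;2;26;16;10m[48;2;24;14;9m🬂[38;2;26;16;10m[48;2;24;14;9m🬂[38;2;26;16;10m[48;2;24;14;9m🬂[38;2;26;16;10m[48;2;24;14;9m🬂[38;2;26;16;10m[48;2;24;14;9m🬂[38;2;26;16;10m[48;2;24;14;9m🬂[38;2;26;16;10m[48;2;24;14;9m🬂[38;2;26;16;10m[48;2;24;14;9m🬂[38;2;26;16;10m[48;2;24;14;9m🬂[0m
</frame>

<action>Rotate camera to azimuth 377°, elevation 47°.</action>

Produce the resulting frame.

<frame>
[38;2;41;33;18m[48;2;38;30;16m🬂[38;2;41;33;18m[48;2;38;30;16m🬂[38;2;41;33;18m[48;2;38;30;16m🬂[38;2;41;33;18m[48;2;38;30;16m🬂[38;2;41;33;18m[48;2;38;30;16m🬂[38;2;41;33;18m[48;2;38;30;16m🬂[38;2;41;33;18m[48;2;38;30;16m🬂[38;2;41;33;18m[48;2;38;30;16m🬂[38;2;41;33;18m[48;2;38;30;16m🬂[38;2;41;33;18m[48;2;38;30;16m🬂[0m
[38;2;36;27;15m[48;2;34;26;14m🬎[38;2;36;27;15m[48;2;34;26;14m🬎[38;2;36;27;15m[48;2;34;26;14m🬎[38;2;36;27;15m[48;2;34;26;14m🬎[38;2;148;82;16m[48;2;49;27;5m🬝[38;2;165;92;18m[48;2;34;19;3m🬎[38;2;165;92;18m[48;2;35;23;10m🬀[38;2;36;27;15m[48;2;34;26;14m🬎[38;2;36;27;15m[48;2;34;26;14m🬎[38;2;36;27;15m[48;2;34;26;14m🬎[0m
[38;2;32;23;13m[48;2;31;22;12m🬎[38;2;32;23;13m[48;2;31;22;12m🬎[38;2;32;23;13m[48;2;31;22;12m🬎[38;2;32;23;13m[48;2;31;22;12m🬎[38;2;32;23;13m[48;2;59;33;6m▌[38;2;34;19;3m[48;2;34;19;3m [38;2;32;23;13m[48;2;31;22;12m🬎[38;2;32;23;13m[48;2;31;22;12m🬎[38;2;32;23;13m[48;2;31;22;12m🬎[38;2;32;23;13m[48;2;31;22;12m🬎[0m
[38;2;30;20;12m[48;2;27;18;10m🬂[38;2;30;20;12m[48;2;27;18;10m🬂[38;2;30;20;12m[48;2;27;18;10m🬂[38;2;30;20;12m[48;2;27;18;10m🬂[38;2;78;43;8m[48;2;28;18;10m🬉[38;2;34;19;3m[48;2;27;18;10m🬝[38;2;30;20;12m[48;2;27;18;10m🬂[38;2;30;20;12m[48;2;27;18;10m🬂[38;2;30;20;12m[48;2;27;18;10m🬂[38;2;30;20;12m[48;2;27;18;10m🬂[0m
[38;2;26;16;10m[48;2;24;14;9m🬂[38;2;26;16;10m[48;2;24;14;9m🬂[38;2;26;16;10m[48;2;24;14;9m🬂[38;2;26;16;10m[48;2;24;14;9m🬂[38;2;26;16;10m[48;2;24;14;9m🬂[38;2;26;16;10m[48;2;24;14;9m🬂[38;2;26;16;10m[48;2;24;14;9m🬂[38;2;26;16;10m[48;2;24;14;9m🬂[38;2;26;16;10m[48;2;24;14;9m🬂[38;2;26;16;10m[48;2;24;14;9m🬂[0m
</frame>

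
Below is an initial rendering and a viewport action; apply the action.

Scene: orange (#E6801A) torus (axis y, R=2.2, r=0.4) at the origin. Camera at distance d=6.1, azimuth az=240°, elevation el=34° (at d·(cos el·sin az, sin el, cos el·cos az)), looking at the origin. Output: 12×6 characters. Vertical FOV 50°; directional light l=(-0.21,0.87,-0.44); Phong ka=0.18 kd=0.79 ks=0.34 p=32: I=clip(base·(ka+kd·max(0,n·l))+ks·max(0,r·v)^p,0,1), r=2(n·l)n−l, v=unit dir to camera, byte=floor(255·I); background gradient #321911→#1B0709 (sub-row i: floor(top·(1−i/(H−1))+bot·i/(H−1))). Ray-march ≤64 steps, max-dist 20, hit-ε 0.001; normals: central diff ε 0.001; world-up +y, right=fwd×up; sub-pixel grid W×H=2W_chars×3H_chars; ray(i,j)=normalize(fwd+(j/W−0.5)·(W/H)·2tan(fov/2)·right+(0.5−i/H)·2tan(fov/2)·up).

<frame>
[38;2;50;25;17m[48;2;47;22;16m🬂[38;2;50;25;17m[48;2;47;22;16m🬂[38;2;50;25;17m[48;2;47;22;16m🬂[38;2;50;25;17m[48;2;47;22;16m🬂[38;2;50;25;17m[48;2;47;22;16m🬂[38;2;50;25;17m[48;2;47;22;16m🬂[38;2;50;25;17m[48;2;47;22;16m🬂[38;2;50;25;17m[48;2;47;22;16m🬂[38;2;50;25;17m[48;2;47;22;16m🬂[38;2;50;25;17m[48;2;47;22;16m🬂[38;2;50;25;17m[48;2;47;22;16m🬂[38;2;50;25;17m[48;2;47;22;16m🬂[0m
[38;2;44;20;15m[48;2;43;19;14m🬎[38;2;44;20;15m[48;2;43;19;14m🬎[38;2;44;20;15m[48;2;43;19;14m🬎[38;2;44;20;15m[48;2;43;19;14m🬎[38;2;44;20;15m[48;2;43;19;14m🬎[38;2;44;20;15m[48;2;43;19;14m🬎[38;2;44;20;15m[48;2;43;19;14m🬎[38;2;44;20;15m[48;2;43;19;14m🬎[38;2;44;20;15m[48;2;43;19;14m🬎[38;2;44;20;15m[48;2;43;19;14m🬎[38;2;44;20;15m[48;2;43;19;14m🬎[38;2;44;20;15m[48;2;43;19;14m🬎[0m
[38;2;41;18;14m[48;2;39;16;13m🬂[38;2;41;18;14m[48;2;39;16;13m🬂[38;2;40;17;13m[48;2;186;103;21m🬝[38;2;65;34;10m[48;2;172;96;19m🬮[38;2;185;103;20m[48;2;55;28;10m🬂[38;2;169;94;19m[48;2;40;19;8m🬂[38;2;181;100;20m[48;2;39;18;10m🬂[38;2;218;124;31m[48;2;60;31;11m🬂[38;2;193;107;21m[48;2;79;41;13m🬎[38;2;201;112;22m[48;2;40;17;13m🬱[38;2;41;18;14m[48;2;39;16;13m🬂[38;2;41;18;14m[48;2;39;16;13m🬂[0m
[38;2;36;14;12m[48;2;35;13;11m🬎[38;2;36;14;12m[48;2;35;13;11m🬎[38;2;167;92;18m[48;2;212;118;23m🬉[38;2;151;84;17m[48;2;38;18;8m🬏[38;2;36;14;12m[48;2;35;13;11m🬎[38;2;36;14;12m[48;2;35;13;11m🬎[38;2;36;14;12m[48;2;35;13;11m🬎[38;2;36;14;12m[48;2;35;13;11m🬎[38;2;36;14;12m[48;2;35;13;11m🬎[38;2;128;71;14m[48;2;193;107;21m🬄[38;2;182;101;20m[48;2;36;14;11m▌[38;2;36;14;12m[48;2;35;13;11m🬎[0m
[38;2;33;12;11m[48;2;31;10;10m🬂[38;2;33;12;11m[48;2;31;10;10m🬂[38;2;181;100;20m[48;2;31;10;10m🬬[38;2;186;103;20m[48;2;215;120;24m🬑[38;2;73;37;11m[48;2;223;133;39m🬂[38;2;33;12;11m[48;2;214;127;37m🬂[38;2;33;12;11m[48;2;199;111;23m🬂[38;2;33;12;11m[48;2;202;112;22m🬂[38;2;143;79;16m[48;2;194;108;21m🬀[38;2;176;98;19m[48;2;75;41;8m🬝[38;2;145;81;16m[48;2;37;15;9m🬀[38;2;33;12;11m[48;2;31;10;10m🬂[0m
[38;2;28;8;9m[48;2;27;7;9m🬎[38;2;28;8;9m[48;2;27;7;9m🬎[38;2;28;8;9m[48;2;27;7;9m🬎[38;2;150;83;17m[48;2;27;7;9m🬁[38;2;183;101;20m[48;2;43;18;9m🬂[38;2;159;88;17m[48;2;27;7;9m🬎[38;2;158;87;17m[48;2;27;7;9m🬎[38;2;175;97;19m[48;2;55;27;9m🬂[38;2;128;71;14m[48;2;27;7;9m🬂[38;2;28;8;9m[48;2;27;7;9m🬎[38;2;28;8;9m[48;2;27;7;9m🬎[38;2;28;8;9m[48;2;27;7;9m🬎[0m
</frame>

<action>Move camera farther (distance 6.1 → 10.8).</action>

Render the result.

<frame>
[38;2;50;25;17m[48;2;47;22;16m🬂[38;2;50;25;17m[48;2;47;22;16m🬂[38;2;50;25;17m[48;2;47;22;16m🬂[38;2;50;25;17m[48;2;47;22;16m🬂[38;2;50;25;17m[48;2;47;22;16m🬂[38;2;50;25;17m[48;2;47;22;16m🬂[38;2;50;25;17m[48;2;47;22;16m🬂[38;2;50;25;17m[48;2;47;22;16m🬂[38;2;50;25;17m[48;2;47;22;16m🬂[38;2;50;25;17m[48;2;47;22;16m🬂[38;2;50;25;17m[48;2;47;22;16m🬂[38;2;50;25;17m[48;2;47;22;16m🬂[0m
[38;2;44;20;15m[48;2;43;19;14m🬎[38;2;44;20;15m[48;2;43;19;14m🬎[38;2;44;20;15m[48;2;43;19;14m🬎[38;2;44;20;15m[48;2;43;19;14m🬎[38;2;44;20;15m[48;2;43;19;14m🬎[38;2;44;20;15m[48;2;43;19;14m🬎[38;2;44;20;15m[48;2;43;19;14m🬎[38;2;44;20;15m[48;2;43;19;14m🬎[38;2;44;20;15m[48;2;43;19;14m🬎[38;2;44;20;15m[48;2;43;19;14m🬎[38;2;44;20;15m[48;2;43;19;14m🬎[38;2;44;20;15m[48;2;43;19;14m🬎[0m
[38;2;41;18;14m[48;2;39;16;13m🬂[38;2;41;18;14m[48;2;39;16;13m🬂[38;2;41;18;14m[48;2;39;16;13m🬂[38;2;41;18;14m[48;2;39;16;13m🬂[38;2;56;27;13m[48;2;202;112;22m🬬[38;2;196;109;21m[48;2;40;18;11m🬋[38;2;230;149;58m[48;2;40;17;13m🬋[38;2;206;115;22m[48;2;45;21;11m🬢[38;2;175;97;19m[48;2;40;17;13m🬏[38;2;41;18;14m[48;2;39;16;13m🬂[38;2;41;18;14m[48;2;39;16;13m🬂[38;2;41;18;14m[48;2;39;16;13m🬂[0m
[38;2;36;14;12m[48;2;35;13;11m🬎[38;2;36;14;12m[48;2;35;13;11m🬎[38;2;36;14;12m[48;2;35;13;11m🬎[38;2;36;14;12m[48;2;35;13;11m🬎[38;2;81;42;13m[48;2;194;108;21m🬑[38;2;36;14;12m[48;2;215;119;24m🬎[38;2;36;14;12m[48;2;203;113;22m🬎[38;2;36;14;12m[48;2;186;103;20m🬆[38;2;189;105;21m[48;2;39;17;10m🬄[38;2;36;14;12m[48;2;35;13;11m🬎[38;2;36;14;12m[48;2;35;13;11m🬎[38;2;36;14;12m[48;2;35;13;11m🬎[0m
[38;2;33;12;11m[48;2;31;10;10m🬂[38;2;33;12;11m[48;2;31;10;10m🬂[38;2;33;12;11m[48;2;31;10;10m🬂[38;2;33;12;11m[48;2;31;10;10m🬂[38;2;33;12;11m[48;2;31;10;10m🬂[38;2;142;79;15m[48;2;31;10;10m🬂[38;2;151;84;17m[48;2;31;10;10m🬂[38;2;90;50;10m[48;2;31;10;10m🬀[38;2;33;12;11m[48;2;31;10;10m🬂[38;2;33;12;11m[48;2;31;10;10m🬂[38;2;33;12;11m[48;2;31;10;10m🬂[38;2;33;12;11m[48;2;31;10;10m🬂[0m
[38;2;28;8;9m[48;2;27;7;9m🬎[38;2;28;8;9m[48;2;27;7;9m🬎[38;2;28;8;9m[48;2;27;7;9m🬎[38;2;28;8;9m[48;2;27;7;9m🬎[38;2;28;8;9m[48;2;27;7;9m🬎[38;2;28;8;9m[48;2;27;7;9m🬎[38;2;28;8;9m[48;2;27;7;9m🬎[38;2;28;8;9m[48;2;27;7;9m🬎[38;2;28;8;9m[48;2;27;7;9m🬎[38;2;28;8;9m[48;2;27;7;9m🬎[38;2;28;8;9m[48;2;27;7;9m🬎[38;2;28;8;9m[48;2;27;7;9m🬎[0m
</frame>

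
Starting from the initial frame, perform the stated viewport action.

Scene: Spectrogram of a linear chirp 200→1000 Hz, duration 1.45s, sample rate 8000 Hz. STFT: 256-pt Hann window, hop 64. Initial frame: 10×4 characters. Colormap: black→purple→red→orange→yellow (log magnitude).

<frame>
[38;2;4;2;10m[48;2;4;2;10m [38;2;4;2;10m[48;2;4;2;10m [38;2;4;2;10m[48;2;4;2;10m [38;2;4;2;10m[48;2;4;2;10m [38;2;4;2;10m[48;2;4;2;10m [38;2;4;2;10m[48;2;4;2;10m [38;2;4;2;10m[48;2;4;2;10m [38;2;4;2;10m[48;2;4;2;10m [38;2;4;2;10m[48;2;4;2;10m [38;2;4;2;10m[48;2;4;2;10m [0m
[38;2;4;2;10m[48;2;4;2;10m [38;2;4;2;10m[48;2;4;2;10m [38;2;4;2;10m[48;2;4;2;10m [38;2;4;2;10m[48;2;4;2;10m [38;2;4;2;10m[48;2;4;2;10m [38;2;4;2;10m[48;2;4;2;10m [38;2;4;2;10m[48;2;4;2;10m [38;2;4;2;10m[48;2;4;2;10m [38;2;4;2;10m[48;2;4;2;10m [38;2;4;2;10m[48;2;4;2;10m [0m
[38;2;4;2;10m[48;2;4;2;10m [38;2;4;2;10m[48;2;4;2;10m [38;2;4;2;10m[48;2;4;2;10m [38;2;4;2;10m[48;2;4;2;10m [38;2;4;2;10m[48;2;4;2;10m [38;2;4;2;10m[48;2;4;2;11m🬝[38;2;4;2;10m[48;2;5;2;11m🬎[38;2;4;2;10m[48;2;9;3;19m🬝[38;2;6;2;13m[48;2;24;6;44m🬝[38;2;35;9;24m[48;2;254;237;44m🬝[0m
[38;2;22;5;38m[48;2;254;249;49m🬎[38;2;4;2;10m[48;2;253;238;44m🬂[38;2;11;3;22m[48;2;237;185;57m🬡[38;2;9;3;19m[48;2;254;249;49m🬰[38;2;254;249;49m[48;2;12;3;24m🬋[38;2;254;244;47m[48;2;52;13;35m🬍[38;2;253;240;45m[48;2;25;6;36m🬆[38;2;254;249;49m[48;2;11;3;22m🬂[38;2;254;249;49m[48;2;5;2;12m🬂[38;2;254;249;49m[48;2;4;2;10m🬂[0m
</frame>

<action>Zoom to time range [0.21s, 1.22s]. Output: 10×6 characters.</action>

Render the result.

<frame>
[38;2;4;2;10m[48;2;4;2;10m [38;2;4;2;10m[48;2;4;2;10m [38;2;4;2;10m[48;2;4;2;10m [38;2;4;2;10m[48;2;4;2;10m [38;2;4;2;10m[48;2;4;2;10m [38;2;4;2;10m[48;2;4;2;10m [38;2;4;2;10m[48;2;4;2;10m [38;2;4;2;10m[48;2;4;2;10m [38;2;4;2;10m[48;2;4;2;10m [38;2;4;2;10m[48;2;4;2;10m [0m
[38;2;4;2;10m[48;2;4;2;10m [38;2;4;2;10m[48;2;4;2;10m [38;2;4;2;10m[48;2;4;2;10m [38;2;4;2;10m[48;2;4;2;10m [38;2;4;2;10m[48;2;4;2;10m [38;2;4;2;10m[48;2;4;2;10m [38;2;4;2;10m[48;2;4;2;10m [38;2;4;2;10m[48;2;4;2;10m [38;2;4;2;10m[48;2;4;2;10m [38;2;4;2;10m[48;2;4;2;10m [0m
[38;2;4;2;10m[48;2;4;2;10m [38;2;4;2;10m[48;2;4;2;10m [38;2;4;2;10m[48;2;4;2;10m [38;2;4;2;10m[48;2;4;2;10m [38;2;4;2;10m[48;2;4;2;10m [38;2;4;2;10m[48;2;4;2;10m [38;2;4;2;10m[48;2;4;2;10m [38;2;4;2;10m[48;2;4;2;10m [38;2;4;2;10m[48;2;4;2;10m [38;2;4;2;10m[48;2;4;2;10m [0m
[38;2;4;2;10m[48;2;4;2;10m [38;2;4;2;10m[48;2;4;2;10m [38;2;4;2;10m[48;2;4;2;10m [38;2;4;2;10m[48;2;4;2;10m [38;2;4;2;10m[48;2;4;2;10m [38;2;4;2;10m[48;2;4;2;10m [38;2;4;2;10m[48;2;4;2;10m [38;2;4;2;10m[48;2;4;2;10m [38;2;4;2;10m[48;2;4;2;10m [38;2;4;2;10m[48;2;4;2;10m [0m
[38;2;4;2;10m[48;2;4;2;11m🬎[38;2;4;2;10m[48;2;5;2;11m🬎[38;2;4;2;10m[48;2;6;2;13m🬎[38;2;4;2;10m[48;2;8;2;17m🬎[38;2;6;2;13m[48;2;24;6;44m🬝[38;2;15;4;26m[48;2;227;107;41m🬝[38;2;5;2;11m[48;2;253;238;45m🬎[38;2;6;2;13m[48;2;254;249;49m🬎[38;2;11;3;23m[48;2;254;249;49m🬎[38;2;19;5;36m[48;2;242;195;50m🬆[0m
[38;2;19;5;34m[48;2;254;249;49m🬰[38;2;248;207;42m[48;2;24;6;41m🬍[38;2;253;239;45m[48;2;6;2;13m🬎[38;2;244;199;48m[48;2;22;5;37m🬆[38;2;254;249;49m[48;2;11;3;23m🬂[38;2;254;249;49m[48;2;6;2;13m🬂[38;2;254;240;45m[48;2;5;2;11m🬂[38;2;233;118;33m[48;2;14;4;26m🬀[38;2;24;6;44m[48;2;5;2;13m🬀[38;2;8;3;18m[48;2;4;2;10m🬂[0m
</frame>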